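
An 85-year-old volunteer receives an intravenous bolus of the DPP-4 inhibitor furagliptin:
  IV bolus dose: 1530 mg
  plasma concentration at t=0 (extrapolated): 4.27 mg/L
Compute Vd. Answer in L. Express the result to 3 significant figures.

358 L

Vd = Dose / C₀ = 1530 / 4.27 = 358.3 L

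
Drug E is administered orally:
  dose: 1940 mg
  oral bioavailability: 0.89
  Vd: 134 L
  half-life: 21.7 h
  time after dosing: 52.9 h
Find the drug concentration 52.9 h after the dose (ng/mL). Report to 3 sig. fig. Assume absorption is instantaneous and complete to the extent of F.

2380 ng/mL

Amount reaching circulation = F × Dose = 0.89 × 1940 = 1727 mg
C₀ = F·Dose / Vd = 1727 / 134 = 12.89 mg/L
k = ln2 / t½ = 0.693147 / 21.7 = 0.03194 h⁻¹
C = C₀ · e^(−k·t) = 12.89 × e^(−0.03194 × 52.9)
  = 12.89 × 0.1846 = 2.379 mg/L
Convert: 2.379 mg/L × 1000 = 2379 ng/mL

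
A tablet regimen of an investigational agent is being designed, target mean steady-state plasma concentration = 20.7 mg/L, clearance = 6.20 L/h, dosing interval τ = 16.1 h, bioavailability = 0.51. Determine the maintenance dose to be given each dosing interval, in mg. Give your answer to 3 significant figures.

4050 mg

At steady state, F × (Dose/τ) = Css × CL.
Dose = Css × CL × τ / F = 20.7 × 6.200 × 16.1 / 0.51 = 4052 mg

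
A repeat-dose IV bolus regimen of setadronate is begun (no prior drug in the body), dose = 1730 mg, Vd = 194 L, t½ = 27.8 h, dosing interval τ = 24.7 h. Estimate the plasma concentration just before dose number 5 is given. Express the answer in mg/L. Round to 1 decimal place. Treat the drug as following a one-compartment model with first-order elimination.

9.6 mg/L

C₀ per dose = Dose / Vd = 1730 / 194 = 8.918 mg/L
k = ln2 / t½ = 0.693147 / 27.8 = 0.02493 h⁻¹
Fraction remaining after one interval: r = e^(−kτ) = e^(−0.02493 × 24.7) = 0.5402
Before dose 5, 4 doses have been given (aged 1τ, 2τ, 3τ, 4τ).
C_trough = C₀ × (r + r² + … + r^4) = C₀ × r(1−r^4)/(1−r)
        = 8.918 × 0.5402 × (1 − 0.08516) / (1 − 0.5402) = 9.585 mg/L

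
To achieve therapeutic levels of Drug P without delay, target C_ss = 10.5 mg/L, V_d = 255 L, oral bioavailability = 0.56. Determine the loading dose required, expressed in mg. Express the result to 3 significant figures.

LD = Css × Vd / F = 10.5 × 255 / 0.56 = 4781 mg

4780 mg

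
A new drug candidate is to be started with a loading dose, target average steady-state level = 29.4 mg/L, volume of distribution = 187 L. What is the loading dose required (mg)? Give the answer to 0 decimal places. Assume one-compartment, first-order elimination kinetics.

LD = Css × Vd = 29.4 × 187 = 5498 mg

5498 mg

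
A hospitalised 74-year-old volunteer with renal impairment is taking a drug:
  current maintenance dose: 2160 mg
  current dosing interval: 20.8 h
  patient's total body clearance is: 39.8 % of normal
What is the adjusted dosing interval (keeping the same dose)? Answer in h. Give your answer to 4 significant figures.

To keep the same average steady-state level, dosing rate must scale with clearance.
CL ratio = 39.8 / 100 = 0.3980
New interval (same dose) = 20.8 / 0.3980 = 52.26 h

52.26 h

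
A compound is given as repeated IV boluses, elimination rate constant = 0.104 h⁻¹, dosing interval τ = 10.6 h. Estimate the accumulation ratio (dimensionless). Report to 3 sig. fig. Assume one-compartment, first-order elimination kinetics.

1.50

e^(−kτ) = e^(−0.1040 × 10.6) = 0.3321
Accumulation ratio R = 1 / (1 − e^(−kτ)) = 1 / (1 − 0.3321) = 1.497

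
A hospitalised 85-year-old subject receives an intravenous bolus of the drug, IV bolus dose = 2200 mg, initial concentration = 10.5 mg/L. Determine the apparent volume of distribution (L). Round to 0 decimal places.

210 L

Vd = Dose / C₀ = 2200 / 10.5 = 209.5 L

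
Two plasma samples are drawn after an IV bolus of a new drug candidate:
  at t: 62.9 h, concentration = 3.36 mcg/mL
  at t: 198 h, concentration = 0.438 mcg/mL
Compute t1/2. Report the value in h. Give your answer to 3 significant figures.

46.0 h

k = ln(C₁/C₂) / (t₂ − t₁) = ln(3.36/0.438) / (198 − 62.9)
  = 2.037 / 135.1 = 0.01508 h⁻¹
t½ = ln2 / k = 0.693147 / 0.01508 = 45.96 h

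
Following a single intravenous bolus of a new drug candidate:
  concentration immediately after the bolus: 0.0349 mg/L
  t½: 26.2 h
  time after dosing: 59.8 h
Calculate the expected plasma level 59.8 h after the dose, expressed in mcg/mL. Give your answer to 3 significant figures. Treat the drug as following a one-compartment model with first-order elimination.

0.00717 mcg/mL

k = ln2 / t½ = 0.693147 / 26.2 = 0.02646 h⁻¹
C = C₀ · e^(−k·t) = 0.03490 × e^(−0.02646 × 59.8)
  = 0.03490 × 0.2055 = 0.007172 mg/L
(0.007172 mg/L = 0.007172 mcg/mL)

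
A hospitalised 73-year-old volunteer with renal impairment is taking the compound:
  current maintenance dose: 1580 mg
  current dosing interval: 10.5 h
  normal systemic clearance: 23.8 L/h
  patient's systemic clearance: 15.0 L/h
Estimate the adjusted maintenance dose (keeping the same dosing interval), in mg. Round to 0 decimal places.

996 mg

To keep the same average steady-state level, dosing rate must scale with clearance.
CL ratio = 15.0 / 23.8 = 0.6303
New dose (same interval) = 1580 × 0.6303 = 995.9 mg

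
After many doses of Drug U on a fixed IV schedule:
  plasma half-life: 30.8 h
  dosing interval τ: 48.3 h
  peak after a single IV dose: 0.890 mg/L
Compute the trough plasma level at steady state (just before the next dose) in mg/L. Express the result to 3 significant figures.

k = ln2 / t½ = 0.693147 / 30.8 = 0.02250 h⁻¹
e^(−kτ) = e^(−0.02250 × 48.3) = 0.3373
Accumulation ratio R = 1 / (1 − e^(−kτ)) = 1 / (1 − 0.3373) = 1.509
Steady-state trough = C₀ × R × e^(−kτ) = 0.890 × 1.509 × 0.3373 = 0.4530 mg/L

0.453 mg/L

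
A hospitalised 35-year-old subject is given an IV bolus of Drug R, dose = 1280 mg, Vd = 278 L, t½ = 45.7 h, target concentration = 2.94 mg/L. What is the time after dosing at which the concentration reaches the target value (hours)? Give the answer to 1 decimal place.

29.6 h

C₀ = Dose / Vd = 1280 / 278 = 4.604 mg/L
k = ln2 / t½ = 0.693147 / 45.7 = 0.01517 h⁻¹
t = ln(C₀ / C) / k = ln(4.604 / 2.94) / 0.01517
  = ln(1.566) / 0.01517 = 0.4485 / 0.01517 = 29.56 h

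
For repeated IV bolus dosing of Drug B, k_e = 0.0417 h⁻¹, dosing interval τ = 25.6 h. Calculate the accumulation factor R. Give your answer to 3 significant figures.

1.52

e^(−kτ) = e^(−0.04170 × 25.6) = 0.3439
Accumulation ratio R = 1 / (1 − e^(−kτ)) = 1 / (1 − 0.3439) = 1.524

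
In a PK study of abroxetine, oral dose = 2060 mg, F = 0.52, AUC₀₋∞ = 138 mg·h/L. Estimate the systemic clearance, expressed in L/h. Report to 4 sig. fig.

7.762 L/h

CL = F·Dose / AUC = 0.52 × 2060 / 138 = 7.762 L/h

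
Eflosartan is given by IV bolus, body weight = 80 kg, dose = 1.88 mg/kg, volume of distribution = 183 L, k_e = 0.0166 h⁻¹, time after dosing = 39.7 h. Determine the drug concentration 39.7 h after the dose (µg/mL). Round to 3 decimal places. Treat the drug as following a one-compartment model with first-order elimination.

0.425 µg/mL

Total dose = 1.88 × 80 = 150.4 mg
C₀ = Dose / Vd = 150.4 / 183 = 0.8219 mg/L
C = C₀ · e^(−k·t) = 0.8219 × e^(−0.01660 × 39.7)
  = 0.8219 × 0.5174 = 0.4253 mg/L
(0.4253 mg/L = 0.4253 µg/mL)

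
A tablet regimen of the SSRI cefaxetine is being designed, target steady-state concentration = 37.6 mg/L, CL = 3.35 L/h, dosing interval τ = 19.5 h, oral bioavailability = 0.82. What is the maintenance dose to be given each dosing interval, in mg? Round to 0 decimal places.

2995 mg

At steady state, F × (Dose/τ) = Css × CL.
Dose = Css × CL × τ / F = 37.6 × 3.350 × 19.5 / 0.82 = 2995 mg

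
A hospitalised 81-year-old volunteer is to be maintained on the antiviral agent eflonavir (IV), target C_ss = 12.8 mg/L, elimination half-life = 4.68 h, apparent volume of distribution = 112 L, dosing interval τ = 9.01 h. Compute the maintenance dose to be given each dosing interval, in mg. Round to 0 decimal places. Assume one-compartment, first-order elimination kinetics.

1913 mg

k = ln2 / t½ = 0.693147 / 4.68 = 0.1481 h⁻¹
CL = k × Vd = 0.1481 × 112 = 16.59 L/h
At steady state, Dose/τ = Css × CL.
Dose = Css × CL × τ = 12.8 × 16.59 × 9.01 = 1913 mg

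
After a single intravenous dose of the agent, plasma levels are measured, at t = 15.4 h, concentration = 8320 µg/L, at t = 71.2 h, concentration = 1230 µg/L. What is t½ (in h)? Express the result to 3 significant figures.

k = ln(C₁/C₂) / (t₂ − t₁) = ln(8320/1230) / (71.2 − 15.4)
  = 1.912 / 55.80 = 0.03427 h⁻¹
t½ = ln2 / k = 0.693147 / 0.03427 = 20.23 h

20.2 h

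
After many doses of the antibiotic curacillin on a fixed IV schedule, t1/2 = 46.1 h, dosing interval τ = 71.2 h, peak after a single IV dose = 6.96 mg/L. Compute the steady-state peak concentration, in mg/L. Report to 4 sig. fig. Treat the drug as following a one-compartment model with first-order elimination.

10.59 mg/L

k = ln2 / t½ = 0.693147 / 46.1 = 0.01504 h⁻¹
e^(−kτ) = e^(−0.01504 × 71.2) = 0.3427
Accumulation ratio R = 1 / (1 − e^(−kτ)) = 1 / (1 − 0.3427) = 1.521
Steady-state peak = C₀ × R = 6.96 × 1.521 = 10.59 mg/L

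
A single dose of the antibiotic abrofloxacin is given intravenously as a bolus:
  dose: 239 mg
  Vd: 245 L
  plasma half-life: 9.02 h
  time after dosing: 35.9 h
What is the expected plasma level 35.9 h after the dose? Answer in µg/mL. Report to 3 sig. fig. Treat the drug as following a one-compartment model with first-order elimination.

0.0618 µg/mL

C₀ = Dose / Vd = 239.0 / 245 = 0.9755 mg/L
k = ln2 / t½ = 0.693147 / 9.02 = 0.07685 h⁻¹
C = C₀ · e^(−k·t) = 0.9755 × e^(−0.07685 × 35.9)
  = 0.9755 × 0.06336 = 0.06181 mg/L
(0.06181 mg/L = 0.06181 µg/mL)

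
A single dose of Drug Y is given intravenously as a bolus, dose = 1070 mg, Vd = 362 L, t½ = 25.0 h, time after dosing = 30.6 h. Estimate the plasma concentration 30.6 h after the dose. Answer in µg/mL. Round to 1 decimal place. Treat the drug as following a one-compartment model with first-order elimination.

C₀ = Dose / Vd = 1070 / 362 = 2.956 mg/L
k = ln2 / t½ = 0.693147 / 25.0 = 0.02773 h⁻¹
C = C₀ · e^(−k·t) = 2.956 × e^(−0.02773 × 30.6)
  = 2.956 × 0.4280 = 1.265 mg/L
(1.265 mg/L = 1.265 µg/mL)

1.3 µg/mL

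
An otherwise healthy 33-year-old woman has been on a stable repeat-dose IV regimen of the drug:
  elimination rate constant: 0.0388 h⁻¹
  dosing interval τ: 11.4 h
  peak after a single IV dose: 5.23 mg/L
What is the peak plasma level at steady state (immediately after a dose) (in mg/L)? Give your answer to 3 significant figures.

14.6 mg/L

e^(−kτ) = e^(−0.03880 × 11.4) = 0.6425
Accumulation ratio R = 1 / (1 − e^(−kτ)) = 1 / (1 − 0.6425) = 2.797
Steady-state peak = C₀ × R = 5.23 × 2.797 = 14.63 mg/L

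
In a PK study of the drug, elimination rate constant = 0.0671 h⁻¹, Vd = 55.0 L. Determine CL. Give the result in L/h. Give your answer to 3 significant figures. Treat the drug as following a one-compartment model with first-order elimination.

3.69 L/h

CL = k × Vd = 0.0671 × 55.0 = 3.691 L/h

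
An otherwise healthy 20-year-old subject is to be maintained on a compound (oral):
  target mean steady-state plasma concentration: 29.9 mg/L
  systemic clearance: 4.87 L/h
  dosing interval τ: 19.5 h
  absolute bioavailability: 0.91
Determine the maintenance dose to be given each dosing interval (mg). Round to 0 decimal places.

3120 mg

At steady state, F × (Dose/τ) = Css × CL.
Dose = Css × CL × τ / F = 29.9 × 4.870 × 19.5 / 0.91 = 3120 mg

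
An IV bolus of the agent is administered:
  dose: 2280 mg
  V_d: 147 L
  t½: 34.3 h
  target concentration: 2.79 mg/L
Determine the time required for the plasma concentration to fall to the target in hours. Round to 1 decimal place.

84.9 h

C₀ = Dose / Vd = 2280 / 147 = 15.51 mg/L
k = ln2 / t½ = 0.693147 / 34.3 = 0.02021 h⁻¹
t = ln(C₀ / C) / k = ln(15.51 / 2.79) / 0.02021
  = ln(5.559) / 0.02021 = 1.715 / 0.02021 = 84.86 h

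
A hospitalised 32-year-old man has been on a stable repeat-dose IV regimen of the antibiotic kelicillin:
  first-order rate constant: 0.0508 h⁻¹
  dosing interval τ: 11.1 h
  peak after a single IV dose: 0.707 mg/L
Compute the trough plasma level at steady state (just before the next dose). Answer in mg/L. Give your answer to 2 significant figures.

e^(−kτ) = e^(−0.05080 × 11.1) = 0.5690
Accumulation ratio R = 1 / (1 − e^(−kτ)) = 1 / (1 − 0.5690) = 2.320
Steady-state trough = C₀ × R × e^(−kτ) = 0.707 × 2.320 × 0.5690 = 0.9333 mg/L

0.93 mg/L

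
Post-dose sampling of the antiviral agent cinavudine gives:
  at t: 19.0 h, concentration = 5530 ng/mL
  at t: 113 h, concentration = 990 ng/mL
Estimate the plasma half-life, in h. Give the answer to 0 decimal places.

k = ln(C₁/C₂) / (t₂ − t₁) = ln(5530/990) / (113 − 19.0)
  = 1.720 / 94.00 = 0.01830 h⁻¹
t½ = ln2 / k = 0.693147 / 0.01830 = 37.88 h

38 h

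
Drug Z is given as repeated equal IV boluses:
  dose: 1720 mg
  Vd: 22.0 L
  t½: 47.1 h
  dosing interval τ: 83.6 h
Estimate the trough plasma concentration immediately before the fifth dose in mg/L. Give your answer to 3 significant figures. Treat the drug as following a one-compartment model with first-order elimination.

32.0 mg/L

C₀ per dose = Dose / Vd = 1720 / 22.0 = 78.18 mg/L
k = ln2 / t½ = 0.693147 / 47.1 = 0.01472 h⁻¹
Fraction remaining after one interval: r = e^(−kτ) = e^(−0.01472 × 83.6) = 0.2921
Before dose 5, 4 doses have been given (aged 1τ, 2τ, 3τ, 4τ).
C_trough = C₀ × (r + r² + … + r^4) = C₀ × r(1−r^4)/(1−r)
        = 78.18 × 0.2921 × (1 − 0.007280) / (1 − 0.2921) = 32.02 mg/L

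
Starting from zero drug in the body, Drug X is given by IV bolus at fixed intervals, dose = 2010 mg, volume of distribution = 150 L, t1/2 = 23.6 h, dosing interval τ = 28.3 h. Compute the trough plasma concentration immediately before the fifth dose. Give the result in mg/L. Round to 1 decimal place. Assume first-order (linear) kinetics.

C₀ per dose = Dose / Vd = 2010 / 150 = 13.40 mg/L
k = ln2 / t½ = 0.693147 / 23.6 = 0.02937 h⁻¹
Fraction remaining after one interval: r = e^(−kτ) = e^(−0.02937 × 28.3) = 0.4355
Before dose 5, 4 doses have been given (aged 1τ, 2τ, 3τ, 4τ).
C_trough = C₀ × (r + r² + … + r^4) = C₀ × r(1−r^4)/(1−r)
        = 13.40 × 0.4355 × (1 − 0.03597) / (1 − 0.4355) = 9.966 mg/L

10.0 mg/L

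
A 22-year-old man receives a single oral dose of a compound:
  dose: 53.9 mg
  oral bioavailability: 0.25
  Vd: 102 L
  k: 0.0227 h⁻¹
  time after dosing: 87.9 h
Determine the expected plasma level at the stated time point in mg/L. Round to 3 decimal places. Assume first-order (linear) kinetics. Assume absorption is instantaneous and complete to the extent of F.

Amount reaching circulation = F × Dose = 0.25 × 53.90 = 13.48 mg
C₀ = F·Dose / Vd = 13.48 / 102 = 0.1322 mg/L
C = C₀ · e^(−k·t) = 0.1322 × e^(−0.02270 × 87.9)
  = 0.1322 × 0.1360 = 0.01798 mg/L

0.018 mg/L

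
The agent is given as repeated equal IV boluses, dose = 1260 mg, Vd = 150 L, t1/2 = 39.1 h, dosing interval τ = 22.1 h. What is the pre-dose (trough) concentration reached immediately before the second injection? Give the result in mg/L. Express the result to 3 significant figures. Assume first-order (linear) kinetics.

C₀ per dose = Dose / Vd = 1260 / 150 = 8.400 mg/L
k = ln2 / t½ = 0.693147 / 39.1 = 0.01773 h⁻¹
Fraction remaining after one interval: r = e^(−kτ) = e^(−0.01773 × 22.1) = 0.6758
Before dose 2, 1 dose has been given (aged 1τ).
C_trough = C₀ × r = 8.400 × 0.6758 = 5.677 mg/L

5.68 mg/L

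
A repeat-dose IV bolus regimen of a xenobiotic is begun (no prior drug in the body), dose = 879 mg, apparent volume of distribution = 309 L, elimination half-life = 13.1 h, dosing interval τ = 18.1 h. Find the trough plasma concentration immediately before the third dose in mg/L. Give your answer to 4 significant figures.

C₀ per dose = Dose / Vd = 879 / 309 = 2.845 mg/L
k = ln2 / t½ = 0.693147 / 13.1 = 0.05291 h⁻¹
Fraction remaining after one interval: r = e^(−kτ) = e^(−0.05291 × 18.1) = 0.3838
Before dose 3, 2 doses have been given (aged 1τ, 2τ).
C_trough = C₀ × (r + r²) = 2.845 × (0.3838 + 0.1473) = 1.511 mg/L

1.511 mg/L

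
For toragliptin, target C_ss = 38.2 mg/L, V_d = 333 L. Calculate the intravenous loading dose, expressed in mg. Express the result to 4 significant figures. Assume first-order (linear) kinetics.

12720 mg

LD = Css × Vd = 38.2 × 333 = 12720 mg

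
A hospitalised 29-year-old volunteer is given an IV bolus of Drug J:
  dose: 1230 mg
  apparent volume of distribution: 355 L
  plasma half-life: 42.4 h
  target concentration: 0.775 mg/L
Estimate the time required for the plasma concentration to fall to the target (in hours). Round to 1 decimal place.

91.6 h

C₀ = Dose / Vd = 1230 / 355 = 3.465 mg/L
k = ln2 / t½ = 0.693147 / 42.4 = 0.01635 h⁻¹
t = ln(C₀ / C) / k = ln(3.465 / 0.775) / 0.01635
  = ln(4.471) / 0.01635 = 1.498 / 0.01635 = 91.62 h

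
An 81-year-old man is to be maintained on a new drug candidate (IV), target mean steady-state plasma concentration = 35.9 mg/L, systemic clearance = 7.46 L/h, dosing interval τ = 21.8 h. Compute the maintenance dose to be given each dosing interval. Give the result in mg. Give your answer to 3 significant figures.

At steady state, Dose/τ = Css × CL.
Dose = Css × CL × τ = 35.9 × 7.460 × 21.8 = 5838 mg

5840 mg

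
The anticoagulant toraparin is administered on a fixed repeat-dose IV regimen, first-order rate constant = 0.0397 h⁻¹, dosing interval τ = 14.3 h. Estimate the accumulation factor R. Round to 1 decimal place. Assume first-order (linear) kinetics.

2.3

e^(−kτ) = e^(−0.03970 × 14.3) = 0.5668
Accumulation ratio R = 1 / (1 − e^(−kτ)) = 1 / (1 − 0.5668) = 2.308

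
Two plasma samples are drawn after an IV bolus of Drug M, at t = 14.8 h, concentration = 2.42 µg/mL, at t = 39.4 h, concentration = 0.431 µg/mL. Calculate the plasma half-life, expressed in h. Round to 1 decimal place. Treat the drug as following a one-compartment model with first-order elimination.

9.9 h

k = ln(C₁/C₂) / (t₂ − t₁) = ln(2.42/0.431) / (39.4 − 14.8)
  = 1.725 / 24.60 = 0.07012 h⁻¹
t½ = ln2 / k = 0.693147 / 0.07012 = 9.885 h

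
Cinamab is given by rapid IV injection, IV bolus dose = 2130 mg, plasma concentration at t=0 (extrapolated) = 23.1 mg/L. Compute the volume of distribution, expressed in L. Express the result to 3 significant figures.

Vd = Dose / C₀ = 2130 / 23.1 = 92.21 L

92.2 L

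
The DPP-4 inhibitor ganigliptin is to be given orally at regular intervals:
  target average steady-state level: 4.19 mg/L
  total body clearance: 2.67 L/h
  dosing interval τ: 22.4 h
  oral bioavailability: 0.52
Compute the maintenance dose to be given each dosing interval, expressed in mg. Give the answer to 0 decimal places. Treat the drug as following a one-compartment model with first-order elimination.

482 mg

At steady state, F × (Dose/τ) = Css × CL.
Dose = Css × CL × τ / F = 4.19 × 2.670 × 22.4 / 0.52 = 481.9 mg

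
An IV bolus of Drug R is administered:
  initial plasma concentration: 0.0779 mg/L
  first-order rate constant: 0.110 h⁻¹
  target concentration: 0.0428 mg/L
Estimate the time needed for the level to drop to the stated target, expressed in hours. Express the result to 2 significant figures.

5.4 h

t = ln(C₀ / C) / k = ln(0.07790 / 0.0428) / 0.1100
  = ln(1.820) / 0.1100 = 0.5988 / 0.1100 = 5.444 h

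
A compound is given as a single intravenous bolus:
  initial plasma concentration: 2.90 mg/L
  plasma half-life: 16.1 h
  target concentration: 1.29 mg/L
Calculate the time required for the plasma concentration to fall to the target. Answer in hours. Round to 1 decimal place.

18.8 h

k = ln2 / t½ = 0.693147 / 16.1 = 0.04305 h⁻¹
t = ln(C₀ / C) / k = ln(2.900 / 1.29) / 0.04305
  = ln(2.248) / 0.04305 = 0.8100 / 0.04305 = 18.82 h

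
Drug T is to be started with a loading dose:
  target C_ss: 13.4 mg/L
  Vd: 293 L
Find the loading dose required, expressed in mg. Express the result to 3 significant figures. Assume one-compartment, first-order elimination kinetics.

3930 mg

LD = Css × Vd = 13.4 × 293 = 3926 mg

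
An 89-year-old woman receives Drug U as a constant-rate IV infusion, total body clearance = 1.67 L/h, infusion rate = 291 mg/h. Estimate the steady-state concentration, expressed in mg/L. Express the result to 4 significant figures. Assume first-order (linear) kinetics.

At steady state Css = R₀ / CL = 291 / 1.670 = 174.3 mg/L

174.3 mg/L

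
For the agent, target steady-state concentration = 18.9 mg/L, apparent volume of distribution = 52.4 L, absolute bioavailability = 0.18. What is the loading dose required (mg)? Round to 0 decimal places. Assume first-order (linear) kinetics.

5502 mg

LD = Css × Vd / F = 18.9 × 52.4 / 0.18 = 5502 mg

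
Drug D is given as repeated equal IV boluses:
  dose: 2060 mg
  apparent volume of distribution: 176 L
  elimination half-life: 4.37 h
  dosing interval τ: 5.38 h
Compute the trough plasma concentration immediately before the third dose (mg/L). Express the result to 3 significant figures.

C₀ per dose = Dose / Vd = 2060 / 176 = 11.70 mg/L
k = ln2 / t½ = 0.693147 / 4.37 = 0.1586 h⁻¹
Fraction remaining after one interval: r = e^(−kτ) = e^(−0.1586 × 5.38) = 0.4260
Before dose 3, 2 doses have been given (aged 1τ, 2τ).
C_trough = C₀ × (r + r²) = 11.70 × (0.4260 + 0.1815) = 7.108 mg/L

7.11 mg/L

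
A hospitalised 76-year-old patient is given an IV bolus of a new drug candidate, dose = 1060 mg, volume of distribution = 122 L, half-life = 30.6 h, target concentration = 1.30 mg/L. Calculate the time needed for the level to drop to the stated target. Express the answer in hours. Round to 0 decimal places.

84 h

C₀ = Dose / Vd = 1060 / 122 = 8.689 mg/L
k = ln2 / t½ = 0.693147 / 30.6 = 0.02265 h⁻¹
t = ln(C₀ / C) / k = ln(8.689 / 1.30) / 0.02265
  = ln(6.684) / 0.02265 = 1.900 / 0.02265 = 83.89 h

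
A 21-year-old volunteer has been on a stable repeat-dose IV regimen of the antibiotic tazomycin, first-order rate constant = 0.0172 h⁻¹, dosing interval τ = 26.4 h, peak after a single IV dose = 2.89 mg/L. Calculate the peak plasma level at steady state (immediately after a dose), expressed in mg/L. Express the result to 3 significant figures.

e^(−kτ) = e^(−0.01720 × 26.4) = 0.6350
Accumulation ratio R = 1 / (1 − e^(−kτ)) = 1 / (1 − 0.6350) = 2.740
Steady-state peak = C₀ × R = 2.89 × 2.740 = 7.919 mg/L

7.92 mg/L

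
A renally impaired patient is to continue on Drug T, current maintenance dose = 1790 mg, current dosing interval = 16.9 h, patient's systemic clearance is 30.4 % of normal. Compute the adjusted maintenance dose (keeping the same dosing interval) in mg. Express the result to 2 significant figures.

To keep the same average steady-state level, dosing rate must scale with clearance.
CL ratio = 30.4 / 100 = 0.3040
New dose (same interval) = 1790 × 0.3040 = 544.2 mg

540 mg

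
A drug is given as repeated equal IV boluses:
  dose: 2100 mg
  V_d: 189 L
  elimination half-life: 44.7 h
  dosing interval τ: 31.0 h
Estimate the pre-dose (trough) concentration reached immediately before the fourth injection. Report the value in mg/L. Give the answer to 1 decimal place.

C₀ per dose = Dose / Vd = 2100 / 189 = 11.11 mg/L
k = ln2 / t½ = 0.693147 / 44.7 = 0.01551 h⁻¹
Fraction remaining after one interval: r = e^(−kτ) = e^(−0.01551 × 31.0) = 0.6183
Before dose 4, 3 doses have been given (aged 1τ, 2τ, 3τ).
C_trough = C₀ × (r + r² + … + r^3) = C₀ × r(1−r^3)/(1−r)
        = 11.11 × 0.6183 × (1 − 0.2364) / (1 − 0.6183) = 13.74 mg/L

13.7 mg/L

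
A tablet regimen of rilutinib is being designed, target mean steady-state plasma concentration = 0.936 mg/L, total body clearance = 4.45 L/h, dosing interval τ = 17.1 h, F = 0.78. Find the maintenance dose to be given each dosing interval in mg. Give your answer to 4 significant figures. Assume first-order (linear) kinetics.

91.31 mg

At steady state, F × (Dose/τ) = Css × CL.
Dose = Css × CL × τ / F = 0.936 × 4.450 × 17.1 / 0.78 = 91.31 mg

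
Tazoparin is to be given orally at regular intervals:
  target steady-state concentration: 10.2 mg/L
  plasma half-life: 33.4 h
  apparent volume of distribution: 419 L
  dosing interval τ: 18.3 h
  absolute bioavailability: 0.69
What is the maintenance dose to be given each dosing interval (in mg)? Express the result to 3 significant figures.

2350 mg

k = ln2 / t½ = 0.693147 / 33.4 = 0.02075 h⁻¹
CL = k × Vd = 0.02075 × 419 = 8.694 L/h
At steady state, F × (Dose/τ) = Css × CL.
Dose = Css × CL × τ / F = 10.2 × 8.694 × 18.3 / 0.69 = 2352 mg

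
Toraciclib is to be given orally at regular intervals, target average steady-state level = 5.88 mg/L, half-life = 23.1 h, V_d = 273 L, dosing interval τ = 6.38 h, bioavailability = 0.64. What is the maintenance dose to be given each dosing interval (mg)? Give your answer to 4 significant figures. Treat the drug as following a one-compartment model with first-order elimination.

k = ln2 / t½ = 0.693147 / 23.1 = 0.03001 h⁻¹
CL = k × Vd = 0.03001 × 273 = 8.193 L/h
At steady state, F × (Dose/τ) = Css × CL.
Dose = Css × CL × τ / F = 5.88 × 8.193 × 6.38 / 0.64 = 480.2 mg

480.2 mg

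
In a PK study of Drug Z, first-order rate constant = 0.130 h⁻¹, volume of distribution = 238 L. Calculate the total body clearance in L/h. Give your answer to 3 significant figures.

30.9 L/h

CL = k × Vd = 0.130 × 238 = 30.94 L/h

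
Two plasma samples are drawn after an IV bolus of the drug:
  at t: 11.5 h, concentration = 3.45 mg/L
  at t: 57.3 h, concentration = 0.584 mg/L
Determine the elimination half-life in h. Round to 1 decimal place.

17.9 h

k = ln(C₁/C₂) / (t₂ − t₁) = ln(3.45/0.584) / (57.3 − 11.5)
  = 1.776 / 45.80 = 0.03878 h⁻¹
t½ = ln2 / k = 0.693147 / 0.03878 = 17.87 h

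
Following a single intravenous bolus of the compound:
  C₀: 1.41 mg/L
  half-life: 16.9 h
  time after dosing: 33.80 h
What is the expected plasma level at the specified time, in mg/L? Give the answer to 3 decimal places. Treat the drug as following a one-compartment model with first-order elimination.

0.353 mg/L

k = ln2 / t½ = 0.693147 / 16.9 = 0.04101 h⁻¹
t / t½ = 33.80 / 16.9 = 2 half-lives
C = C₀ × (1/2)^2 = 1.410 × 0.2500 = 0.3525 mg/L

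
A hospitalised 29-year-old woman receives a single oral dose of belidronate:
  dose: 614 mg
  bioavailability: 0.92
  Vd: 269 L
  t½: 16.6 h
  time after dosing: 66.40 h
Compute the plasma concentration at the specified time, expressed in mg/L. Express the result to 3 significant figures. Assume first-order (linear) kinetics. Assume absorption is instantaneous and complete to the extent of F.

Amount reaching circulation = F × Dose = 0.92 × 614.0 = 564.9 mg
C₀ = F·Dose / Vd = 564.9 / 269 = 2.100 mg/L
k = ln2 / t½ = 0.693147 / 16.6 = 0.04176 h⁻¹
t / t½ = 66.40 / 16.6 = 4 half-lives
C = C₀ × (1/2)^4 = 2.100 × 0.06250 = 0.1313 mg/L

0.131 mg/L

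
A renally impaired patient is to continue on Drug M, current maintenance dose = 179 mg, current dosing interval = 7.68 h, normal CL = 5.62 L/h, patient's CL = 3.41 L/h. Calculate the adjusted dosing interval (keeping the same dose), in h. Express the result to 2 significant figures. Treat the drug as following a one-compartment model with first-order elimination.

13 h

To keep the same average steady-state level, dosing rate must scale with clearance.
CL ratio = 3.41 / 5.62 = 0.6068
New interval (same dose) = 7.68 / 0.6068 = 12.66 h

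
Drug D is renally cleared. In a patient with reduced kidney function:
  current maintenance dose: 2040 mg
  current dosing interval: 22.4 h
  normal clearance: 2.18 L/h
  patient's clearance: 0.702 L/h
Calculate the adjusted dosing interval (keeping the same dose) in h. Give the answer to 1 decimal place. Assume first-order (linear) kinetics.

To keep the same average steady-state level, dosing rate must scale with clearance.
CL ratio = 0.702 / 2.18 = 0.3220
New interval (same dose) = 22.4 / 0.3220 = 69.57 h

69.6 h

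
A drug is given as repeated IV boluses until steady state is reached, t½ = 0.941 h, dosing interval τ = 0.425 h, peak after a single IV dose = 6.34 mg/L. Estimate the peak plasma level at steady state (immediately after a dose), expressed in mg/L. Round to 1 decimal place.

23.6 mg/L

k = ln2 / t½ = 0.693147 / 0.941 = 0.7366 h⁻¹
e^(−kτ) = e^(−0.7366 × 0.425) = 0.7312
Accumulation ratio R = 1 / (1 − e^(−kτ)) = 1 / (1 − 0.7312) = 3.720
Steady-state peak = C₀ × R = 6.34 × 3.720 = 23.58 mg/L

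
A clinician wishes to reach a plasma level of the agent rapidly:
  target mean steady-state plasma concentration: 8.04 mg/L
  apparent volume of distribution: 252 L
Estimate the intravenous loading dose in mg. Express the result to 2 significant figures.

LD = Css × Vd = 8.04 × 252 = 2026 mg

2000 mg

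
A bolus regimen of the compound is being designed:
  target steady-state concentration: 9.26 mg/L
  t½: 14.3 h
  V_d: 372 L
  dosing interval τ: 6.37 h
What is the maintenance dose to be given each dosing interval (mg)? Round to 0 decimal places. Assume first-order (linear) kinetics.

k = ln2 / t½ = 0.693147 / 14.3 = 0.04847 h⁻¹
CL = k × Vd = 0.04847 × 372 = 18.03 L/h
At steady state, Dose/τ = Css × CL.
Dose = Css × CL × τ = 9.26 × 18.03 × 6.37 = 1064 mg

1064 mg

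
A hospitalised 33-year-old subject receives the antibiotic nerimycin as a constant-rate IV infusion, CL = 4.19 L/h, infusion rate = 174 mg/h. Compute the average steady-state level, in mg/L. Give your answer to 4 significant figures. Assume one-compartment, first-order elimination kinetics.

At steady state Css = R₀ / CL = 174 / 4.190 = 41.53 mg/L

41.53 mg/L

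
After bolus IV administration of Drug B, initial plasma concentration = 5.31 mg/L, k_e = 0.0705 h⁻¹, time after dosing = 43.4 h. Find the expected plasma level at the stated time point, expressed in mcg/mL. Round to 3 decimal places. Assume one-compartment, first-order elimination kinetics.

C = C₀ · e^(−k·t) = 5.310 × e^(−0.07050 × 43.4)
  = 5.310 × 0.04690 = 0.2490 mg/L
(0.2490 mg/L = 0.2490 mcg/mL)

0.249 mcg/mL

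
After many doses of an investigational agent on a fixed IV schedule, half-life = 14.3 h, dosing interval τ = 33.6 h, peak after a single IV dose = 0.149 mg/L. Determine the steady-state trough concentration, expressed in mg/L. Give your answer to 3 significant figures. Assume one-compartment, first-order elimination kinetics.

0.0364 mg/L

k = ln2 / t½ = 0.693147 / 14.3 = 0.04847 h⁻¹
e^(−kτ) = e^(−0.04847 × 33.6) = 0.1962
Accumulation ratio R = 1 / (1 − e^(−kτ)) = 1 / (1 − 0.1962) = 1.244
Steady-state trough = C₀ × R × e^(−kτ) = 0.149 × 1.244 × 0.1962 = 0.03637 mg/L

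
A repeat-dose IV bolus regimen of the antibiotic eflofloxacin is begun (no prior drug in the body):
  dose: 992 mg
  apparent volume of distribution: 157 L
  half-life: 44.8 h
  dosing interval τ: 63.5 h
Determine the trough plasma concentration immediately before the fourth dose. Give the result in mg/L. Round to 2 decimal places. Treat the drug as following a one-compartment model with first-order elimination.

C₀ per dose = Dose / Vd = 992 / 157 = 6.318 mg/L
k = ln2 / t½ = 0.693147 / 44.8 = 0.01547 h⁻¹
Fraction remaining after one interval: r = e^(−kτ) = e^(−0.01547 × 63.5) = 0.3744
Before dose 4, 3 doses have been given (aged 1τ, 2τ, 3τ).
C_trough = C₀ × (r + r² + … + r^3) = C₀ × r(1−r^3)/(1−r)
        = 6.318 × 0.3744 × (1 − 0.05248) / (1 − 0.3744) = 3.583 mg/L

3.58 mg/L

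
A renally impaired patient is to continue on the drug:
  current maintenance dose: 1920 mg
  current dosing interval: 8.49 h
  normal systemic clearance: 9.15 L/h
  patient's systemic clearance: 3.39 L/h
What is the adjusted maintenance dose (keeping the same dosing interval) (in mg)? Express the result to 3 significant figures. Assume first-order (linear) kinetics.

711 mg

To keep the same average steady-state level, dosing rate must scale with clearance.
CL ratio = 3.39 / 9.15 = 0.3705
New dose (same interval) = 1920 × 0.3705 = 711.4 mg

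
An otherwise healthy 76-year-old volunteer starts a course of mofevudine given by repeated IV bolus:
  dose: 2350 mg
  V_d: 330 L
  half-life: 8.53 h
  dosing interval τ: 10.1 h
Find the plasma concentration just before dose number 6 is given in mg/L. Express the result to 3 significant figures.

C₀ per dose = Dose / Vd = 2350 / 330 = 7.121 mg/L
k = ln2 / t½ = 0.693147 / 8.53 = 0.08126 h⁻¹
Fraction remaining after one interval: r = e^(−kτ) = e^(−0.08126 × 10.1) = 0.4401
Before dose 6, 5 doses have been given (aged 1τ, 2τ, 3τ, 4τ, 5τ).
C_trough = C₀ × (r + r² + … + r^5) = C₀ × r(1−r^5)/(1−r)
        = 7.121 × 0.4401 × (1 − 0.01651) / (1 − 0.4401) = 5.505 mg/L

5.51 mg/L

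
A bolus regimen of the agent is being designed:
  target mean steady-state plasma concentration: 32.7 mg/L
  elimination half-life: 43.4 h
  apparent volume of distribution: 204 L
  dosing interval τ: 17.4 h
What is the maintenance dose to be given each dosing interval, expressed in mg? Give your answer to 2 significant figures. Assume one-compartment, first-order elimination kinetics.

1900 mg

k = ln2 / t½ = 0.693147 / 43.4 = 0.01597 h⁻¹
CL = k × Vd = 0.01597 × 204 = 3.258 L/h
At steady state, Dose/τ = Css × CL.
Dose = Css × CL × τ = 32.7 × 3.258 × 17.4 = 1854 mg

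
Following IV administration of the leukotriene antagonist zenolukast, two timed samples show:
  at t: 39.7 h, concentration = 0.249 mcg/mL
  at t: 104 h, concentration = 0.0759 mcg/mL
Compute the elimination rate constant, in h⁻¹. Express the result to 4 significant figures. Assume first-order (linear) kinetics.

0.01848 h⁻¹

k = ln(C₁/C₂) / (t₂ − t₁) = ln(0.249/0.0759) / (104 − 39.7)
  = 1.188 / 64.30 = 0.01848 h⁻¹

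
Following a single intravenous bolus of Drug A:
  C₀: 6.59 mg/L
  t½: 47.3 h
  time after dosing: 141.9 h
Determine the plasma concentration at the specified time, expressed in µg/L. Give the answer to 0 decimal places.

824 µg/L

k = ln2 / t½ = 0.693147 / 47.3 = 0.01465 h⁻¹
t / t½ = 141.9 / 47.3 = 3 half-lives
C = C₀ × (1/2)^3 = 6.590 × 0.1250 = 0.8238 mg/L
Convert: 0.8238 mg/L × 1000 = 823.8 µg/L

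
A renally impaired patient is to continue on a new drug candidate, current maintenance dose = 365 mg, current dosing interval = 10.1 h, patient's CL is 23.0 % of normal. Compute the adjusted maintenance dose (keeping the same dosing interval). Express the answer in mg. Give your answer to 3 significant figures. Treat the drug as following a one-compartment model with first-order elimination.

84.0 mg

To keep the same average steady-state level, dosing rate must scale with clearance.
CL ratio = 23.0 / 100 = 0.2300
New dose (same interval) = 365 × 0.2300 = 83.95 mg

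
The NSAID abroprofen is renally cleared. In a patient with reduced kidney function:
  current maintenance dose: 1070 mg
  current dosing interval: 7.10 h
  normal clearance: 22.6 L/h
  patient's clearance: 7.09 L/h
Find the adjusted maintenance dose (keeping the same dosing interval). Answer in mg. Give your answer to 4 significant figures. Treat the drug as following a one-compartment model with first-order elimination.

335.7 mg

To keep the same average steady-state level, dosing rate must scale with clearance.
CL ratio = 7.09 / 22.6 = 0.3137
New dose (same interval) = 1070 × 0.3137 = 335.7 mg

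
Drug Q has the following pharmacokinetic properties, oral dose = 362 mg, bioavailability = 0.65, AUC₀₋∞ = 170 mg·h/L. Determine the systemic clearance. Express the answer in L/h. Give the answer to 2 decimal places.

1.38 L/h

CL = F·Dose / AUC = 0.65 × 362 / 170 = 1.384 L/h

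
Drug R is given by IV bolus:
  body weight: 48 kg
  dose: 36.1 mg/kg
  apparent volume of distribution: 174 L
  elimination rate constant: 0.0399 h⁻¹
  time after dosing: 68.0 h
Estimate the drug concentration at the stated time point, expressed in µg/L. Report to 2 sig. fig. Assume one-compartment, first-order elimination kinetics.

Total dose = 36.1 × 48 = 1733 mg
C₀ = Dose / Vd = 1733 / 174 = 9.960 mg/L
C = C₀ · e^(−k·t) = 9.960 × e^(−0.03990 × 68.0)
  = 9.960 × 0.06632 = 0.6605 mg/L
Convert: 0.6605 mg/L × 1000 = 660.5 µg/L

660 µg/L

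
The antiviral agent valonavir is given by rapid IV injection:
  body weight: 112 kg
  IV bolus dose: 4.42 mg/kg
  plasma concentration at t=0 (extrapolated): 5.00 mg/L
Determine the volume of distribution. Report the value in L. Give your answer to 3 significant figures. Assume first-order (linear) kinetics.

Dose = 4.42 × 112 = 495.0 mg
Vd = Dose / C₀ = 495.0 / 5.00 = 99.00 L

99.0 L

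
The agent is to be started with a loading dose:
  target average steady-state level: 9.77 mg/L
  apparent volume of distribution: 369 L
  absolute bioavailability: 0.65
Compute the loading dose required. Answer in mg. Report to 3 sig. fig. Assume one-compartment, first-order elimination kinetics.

5550 mg

LD = Css × Vd / F = 9.77 × 369 / 0.65 = 5546 mg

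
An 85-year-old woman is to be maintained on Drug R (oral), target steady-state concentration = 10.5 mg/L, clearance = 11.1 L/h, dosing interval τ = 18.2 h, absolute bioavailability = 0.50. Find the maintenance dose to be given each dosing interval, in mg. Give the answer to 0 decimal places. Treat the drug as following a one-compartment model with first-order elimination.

4242 mg

At steady state, F × (Dose/τ) = Css × CL.
Dose = Css × CL × τ / F = 10.5 × 11.10 × 18.2 / 0.50 = 4242 mg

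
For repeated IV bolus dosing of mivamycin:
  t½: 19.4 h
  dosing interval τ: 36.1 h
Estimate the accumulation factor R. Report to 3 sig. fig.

k = ln2 / t½ = 0.693147 / 19.4 = 0.03573 h⁻¹
e^(−kτ) = e^(−0.03573 × 36.1) = 0.2753
Accumulation ratio R = 1 / (1 − e^(−kτ)) = 1 / (1 − 0.2753) = 1.380

1.38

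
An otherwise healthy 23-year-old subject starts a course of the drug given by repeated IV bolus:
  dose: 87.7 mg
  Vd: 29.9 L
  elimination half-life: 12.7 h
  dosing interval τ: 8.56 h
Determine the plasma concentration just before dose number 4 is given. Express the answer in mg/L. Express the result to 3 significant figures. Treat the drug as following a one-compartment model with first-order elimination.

3.71 mg/L

C₀ per dose = Dose / Vd = 87.7 / 29.9 = 2.933 mg/L
k = ln2 / t½ = 0.693147 / 12.7 = 0.05458 h⁻¹
Fraction remaining after one interval: r = e^(−kτ) = e^(−0.05458 × 8.56) = 0.6268
Before dose 4, 3 doses have been given (aged 1τ, 2τ, 3τ).
C_trough = C₀ × (r + r² + … + r^3) = C₀ × r(1−r^3)/(1−r)
        = 2.933 × 0.6268 × (1 − 0.2463) / (1 − 0.6268) = 3.713 mg/L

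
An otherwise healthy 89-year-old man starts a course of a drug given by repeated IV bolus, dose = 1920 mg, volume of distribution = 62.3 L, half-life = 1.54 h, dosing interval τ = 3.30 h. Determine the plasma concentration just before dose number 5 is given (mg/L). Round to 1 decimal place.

C₀ per dose = Dose / Vd = 1920 / 62.3 = 30.82 mg/L
k = ln2 / t½ = 0.693147 / 1.54 = 0.4501 h⁻¹
Fraction remaining after one interval: r = e^(−kτ) = e^(−0.4501 × 3.30) = 0.2264
Before dose 5, 4 doses have been given (aged 1τ, 2τ, 3τ, 4τ).
C_trough = C₀ × (r + r² + … + r^4) = C₀ × r(1−r^4)/(1−r)
        = 30.82 × 0.2264 × (1 − 0.002627) / (1 − 0.2264) = 8.996 mg/L

9.0 mg/L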